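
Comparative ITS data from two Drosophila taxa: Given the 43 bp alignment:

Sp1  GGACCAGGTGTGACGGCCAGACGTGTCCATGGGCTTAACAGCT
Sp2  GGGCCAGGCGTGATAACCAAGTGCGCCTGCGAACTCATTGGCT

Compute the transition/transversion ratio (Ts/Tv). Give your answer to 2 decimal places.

18.00

Transitions are A↔G and C↔T; transversions are all other mismatches.
Transitions: 18. Transversions: 1.
R = 18/1 = 18.00.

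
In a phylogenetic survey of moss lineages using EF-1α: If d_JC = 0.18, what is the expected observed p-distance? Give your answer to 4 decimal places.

p = (3/4)(1 − e^(−4d/3)) = 0.75 × (1 − e^(-0.24)) = 0.75 × (1 − 0.786628) = 0.160029.

0.1600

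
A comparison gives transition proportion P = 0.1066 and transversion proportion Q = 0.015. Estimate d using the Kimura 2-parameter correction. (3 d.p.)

0.137

Under the Kimura two-parameter model, d = −½ ln(1 − 2P − Q) − ¼ ln(1 − 2Q).
1 − 2P − Q = 0.7718, giving −½ ln(0.7718) = 0.129515.
1 − 2Q = 0.97, giving −¼ ln(0.97) = 0.007615.
d = 0.129515 + 0.007615 = 0.137130.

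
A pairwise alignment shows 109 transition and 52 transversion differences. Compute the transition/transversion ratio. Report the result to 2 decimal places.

R = 109/52 = 2.096153… ≈ 2.10 (to 2 d.p.).

2.10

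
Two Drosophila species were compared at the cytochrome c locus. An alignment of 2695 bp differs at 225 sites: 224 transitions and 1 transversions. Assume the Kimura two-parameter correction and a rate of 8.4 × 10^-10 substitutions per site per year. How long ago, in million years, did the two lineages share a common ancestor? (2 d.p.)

54.35

P = 224/2695 ≈ 0.083117 and Q = 1/2695 ≈ 0.000371.
Under the Kimura two-parameter model, d = −½ ln(1 − 2P − Q) − ¼ ln(1 − 2Q).
1 − 2P − Q = 0.833395, giving −½ ln(0.833395) = 0.091124.
1 − 2Q = 0.999258, giving −¼ ln(0.999258) = 0.000186.
d = 0.091124 + 0.000186 = 0.091310.
Under a molecular clock d = 2μt, so t = d/(2μ) = 0.091310 / (2 × 8.4 × 10^-10) = 54.35 million years.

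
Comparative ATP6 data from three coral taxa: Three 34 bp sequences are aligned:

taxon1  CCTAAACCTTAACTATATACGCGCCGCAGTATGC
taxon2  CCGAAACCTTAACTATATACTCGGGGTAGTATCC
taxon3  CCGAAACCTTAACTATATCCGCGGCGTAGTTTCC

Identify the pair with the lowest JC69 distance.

taxon2 and taxon3

taxon1–taxon2: 6/34 differ, p = 0.176, d = 0.201.
taxon1–taxon3: 6/34 differ, p = 0.176, d = 0.201.
taxon2–taxon3: 4/34 differ, p = 0.118, d = 0.128.
The smallest distance is between taxon2 and taxon3.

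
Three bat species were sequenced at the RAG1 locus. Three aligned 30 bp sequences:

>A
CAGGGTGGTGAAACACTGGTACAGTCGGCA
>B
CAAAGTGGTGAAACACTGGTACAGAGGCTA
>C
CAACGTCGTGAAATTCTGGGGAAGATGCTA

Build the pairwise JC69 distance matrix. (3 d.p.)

A–B: 6/30 sites differ → p = 0.2, d = −0.75 ln(1 − 0.266667) = 0.232617 ≈ 0.233.
A–C: 12/30 sites differ → p = 0.4, d = −0.75 ln(1 − 0.533333) = 0.571605 ≈ 0.572.
B–C: 8/30 sites differ → p ≈ 0.266667, d = −0.75 ln(1 − 0.355556) = 0.329526 ≈ 0.330.

d(A,B) = 0.233, d(A,C) = 0.572, d(B,C) = 0.330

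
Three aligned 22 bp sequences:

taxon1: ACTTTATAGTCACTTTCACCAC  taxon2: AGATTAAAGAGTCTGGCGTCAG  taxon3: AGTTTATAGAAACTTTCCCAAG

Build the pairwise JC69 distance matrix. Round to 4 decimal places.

d(taxon1,taxon2) = 0.8240, d(taxon1,taxon3) = 0.3390, d(taxon2,taxon3) = 0.5913

taxon1–taxon2: 11/22 sites differ → p = 0.5, d = −0.75 ln(1 − 0.666667) = 0.823960 ≈ 0.8240.
taxon1–taxon3: 6/22 sites differ → p ≈ 0.272727, d = −0.75 ln(1 − 0.363636) = 0.338988 ≈ 0.3390.
taxon2–taxon3: 9/22 sites differ → p ≈ 0.409091, d = −0.75 ln(1 − 0.545455) = 0.591344 ≈ 0.5913.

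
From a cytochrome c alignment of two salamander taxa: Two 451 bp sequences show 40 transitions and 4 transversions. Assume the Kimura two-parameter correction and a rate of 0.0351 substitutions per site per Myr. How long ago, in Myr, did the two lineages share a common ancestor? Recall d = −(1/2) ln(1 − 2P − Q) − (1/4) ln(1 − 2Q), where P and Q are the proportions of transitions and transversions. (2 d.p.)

1.53

P = 40/451 ≈ 0.088692 and Q = 4/451 ≈ 0.008869.
Under the Kimura two-parameter model, d = −½ ln(1 − 2P − Q) − ¼ ln(1 − 2Q).
1 − 2P − Q = 0.813747, giving −½ ln(0.813747) = 0.103053.
1 − 2Q = 0.982262, giving −¼ ln(0.982262) = 0.004474.
d = 0.103053 + 0.004474 = 0.107527.
Under a molecular clock d = 2μt, so t = d/(2μ) = 0.107527 / (2 × 0.0351) = 1.53 Myr.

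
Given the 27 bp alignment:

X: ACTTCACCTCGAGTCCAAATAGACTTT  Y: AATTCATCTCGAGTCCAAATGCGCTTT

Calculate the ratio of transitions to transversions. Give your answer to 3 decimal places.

Transitions are A↔G and C↔T; transversions are all other mismatches.
Transitions: 3. Transversions: 2.
R = 3/2 = 1.500.

1.500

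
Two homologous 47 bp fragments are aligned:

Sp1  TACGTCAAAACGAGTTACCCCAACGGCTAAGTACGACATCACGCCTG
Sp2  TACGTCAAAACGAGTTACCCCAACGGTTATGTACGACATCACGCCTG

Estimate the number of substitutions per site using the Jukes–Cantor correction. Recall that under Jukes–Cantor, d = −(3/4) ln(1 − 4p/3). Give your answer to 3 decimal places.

0.044

The sequences differ at 2 of 47 sites (27, 30), so p = 2/47 ≈ 0.042553.
d = −(3/4) ln(1 − 4p/3) = −0.75 ln(1 − 0.056737) = −0.75 ln(0.943263)
  = −0.75 × (-0.058410) = 0.043808 substitutions/site.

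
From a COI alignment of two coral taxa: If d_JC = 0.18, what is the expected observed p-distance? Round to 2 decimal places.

0.16

p = (3/4)(1 − e^(−4d/3)) = 0.75 × (1 − e^(-0.24)) = 0.75 × (1 − 0.786628) = 0.160029.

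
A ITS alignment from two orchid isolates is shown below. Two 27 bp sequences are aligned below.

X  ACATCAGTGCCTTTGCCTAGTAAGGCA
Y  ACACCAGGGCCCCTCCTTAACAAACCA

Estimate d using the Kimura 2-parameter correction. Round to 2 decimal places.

Of 27 sites, 7 differences are transitions and 3 are transversions, so P = 7/27 ≈ 0.259259 and Q = 3/27 ≈ 0.111111.
Under the Kimura two-parameter model, d = −½ ln(1 − 2P − Q) − ¼ ln(1 − 2Q).
1 − 2P − Q = 0.370371, giving −½ ln(0.370371) = 0.496625.
1 − 2Q = 0.777778, giving −¼ ln(0.777778) = 0.062829.
d = 0.496625 + 0.062829 = 0.559454.

0.56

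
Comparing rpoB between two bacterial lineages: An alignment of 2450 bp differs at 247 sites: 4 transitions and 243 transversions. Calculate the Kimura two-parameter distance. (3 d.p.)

0.109

P = 4/2450 ≈ 0.001633 and Q = 243/2450 ≈ 0.099184.
Under the Kimura two-parameter model, d = −½ ln(1 − 2P − Q) − ¼ ln(1 − 2Q).
1 − 2P − Q = 0.89755, giving −½ ln(0.89755) = 0.054043.
1 − 2Q = 0.801632, giving −¼ ln(0.801632) = 0.055276.
d = 0.054043 + 0.055276 = 0.109319.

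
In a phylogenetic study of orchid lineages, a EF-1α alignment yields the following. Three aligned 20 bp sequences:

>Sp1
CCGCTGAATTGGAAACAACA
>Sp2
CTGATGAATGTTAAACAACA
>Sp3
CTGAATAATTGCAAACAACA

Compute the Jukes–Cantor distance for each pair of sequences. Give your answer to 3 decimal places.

d(Sp1,Sp2) = 0.304, d(Sp1,Sp3) = 0.304, d(Sp2,Sp3) = 0.304

Sp1–Sp2: 5/20 sites differ → p = 0.25, d = −0.75 ln(1 − 0.333333) = 0.304098 ≈ 0.304.
Sp1–Sp3: 5/20 sites differ → p = 0.25, d = −0.75 ln(1 − 0.333333) = 0.304098 ≈ 0.304.
Sp2–Sp3: 5/20 sites differ → p = 0.25, d = −0.75 ln(1 − 0.333333) = 0.304098 ≈ 0.304.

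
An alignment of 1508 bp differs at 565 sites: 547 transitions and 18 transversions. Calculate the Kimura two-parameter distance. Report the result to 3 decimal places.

0.675

P = 547/1508 ≈ 0.362732 and Q = 18/1508 ≈ 0.011936.
Under the Kimura two-parameter model, d = −½ ln(1 − 2P − Q) − ¼ ln(1 − 2Q).
1 − 2P − Q = 0.2626, giving −½ ln(0.2626) = 0.668562.
1 − 2Q = 0.976128, giving −¼ ln(0.976128) = 0.006040.
d = 0.668562 + 0.006040 = 0.674602.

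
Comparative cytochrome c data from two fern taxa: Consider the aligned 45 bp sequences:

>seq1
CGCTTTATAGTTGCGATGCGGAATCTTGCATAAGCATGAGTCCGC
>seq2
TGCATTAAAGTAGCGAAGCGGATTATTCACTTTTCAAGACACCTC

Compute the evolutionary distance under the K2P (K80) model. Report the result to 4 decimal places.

0.5658

Of 45 sites, 1 differences are transitions and 16 are transversions, so P = 1/45 ≈ 0.022222 and Q = 16/45 ≈ 0.355556.
Under the Kimura two-parameter model, d = −½ ln(1 − 2P − Q) − ¼ ln(1 − 2Q).
1 − 2P − Q = 0.6, giving −½ ln(0.6) = 0.255413.
1 − 2Q = 0.288888, giving −¼ ln(0.288888) = 0.310429.
d = 0.255413 + 0.310429 = 0.565842.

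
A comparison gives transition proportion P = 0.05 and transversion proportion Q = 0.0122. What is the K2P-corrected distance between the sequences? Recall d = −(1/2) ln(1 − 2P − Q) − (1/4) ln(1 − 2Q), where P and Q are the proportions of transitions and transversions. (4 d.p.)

Under the Kimura two-parameter model, d = −½ ln(1 − 2P − Q) − ¼ ln(1 − 2Q).
1 − 2P − Q = 0.8878, giving −½ ln(0.8878) = 0.059504.
1 − 2Q = 0.9756, giving −¼ ln(0.9756) = 0.006176.
d = 0.059504 + 0.006176 = 0.065680.

0.0657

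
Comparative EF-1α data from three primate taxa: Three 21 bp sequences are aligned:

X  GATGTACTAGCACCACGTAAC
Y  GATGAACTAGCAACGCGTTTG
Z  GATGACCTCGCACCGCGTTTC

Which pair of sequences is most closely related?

Y and Z

X–Y: 6/21 differ, p = 0.286, d = 0.360.
X–Z: 6/21 differ, p = 0.286, d = 0.360.
Y–Z: 4/21 differ, p = 0.190, d = 0.220.
The smallest distance is between Y and Z.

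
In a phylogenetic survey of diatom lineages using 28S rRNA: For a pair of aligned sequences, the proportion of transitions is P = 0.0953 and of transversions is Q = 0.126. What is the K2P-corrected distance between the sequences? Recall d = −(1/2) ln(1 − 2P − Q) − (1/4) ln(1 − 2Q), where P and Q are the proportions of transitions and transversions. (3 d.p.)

Under the Kimura two-parameter model, d = −½ ln(1 − 2P − Q) − ¼ ln(1 − 2Q).
1 − 2P − Q = 0.6834, giving −½ ln(0.6834) = 0.190337.
1 − 2Q = 0.748, giving −¼ ln(0.748) = 0.072588.
d = 0.190337 + 0.072588 = 0.262925.

0.263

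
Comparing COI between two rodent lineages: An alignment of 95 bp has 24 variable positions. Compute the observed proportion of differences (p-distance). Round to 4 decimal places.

0.2526

p = 24/95 = 0.252631… ≈ 0.2526 (to 4 d.p.).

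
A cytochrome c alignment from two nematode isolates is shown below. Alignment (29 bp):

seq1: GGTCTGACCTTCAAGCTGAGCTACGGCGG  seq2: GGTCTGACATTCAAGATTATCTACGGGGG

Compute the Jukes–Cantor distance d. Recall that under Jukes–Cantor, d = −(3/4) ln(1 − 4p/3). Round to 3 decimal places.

0.196

The sequences differ at 5 of 29 sites (9, 16, 18, 20, 27), so p = 5/29 ≈ 0.172414.
d = −(3/4) ln(1 − 4p/3) = −0.75 ln(1 − 0.229885) = −0.75 ln(0.770115)
  = −0.75 × (-0.261215) = 0.195911 substitutions/site.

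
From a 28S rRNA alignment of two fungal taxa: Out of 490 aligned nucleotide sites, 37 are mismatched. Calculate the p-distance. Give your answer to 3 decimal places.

p = 37/490 = 0.075510… ≈ 0.076 (to 3 d.p.).

0.076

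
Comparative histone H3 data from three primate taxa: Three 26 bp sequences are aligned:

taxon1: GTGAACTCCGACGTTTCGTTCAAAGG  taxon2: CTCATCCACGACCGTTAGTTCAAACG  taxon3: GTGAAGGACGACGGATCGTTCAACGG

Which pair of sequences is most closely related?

taxon1–taxon2: 9/26 differ, p = 0.346, d = 0.464.
taxon1–taxon3: 6/26 differ, p = 0.231, d = 0.276.
taxon2–taxon3: 10/26 differ, p = 0.385, d = 0.539.
The smallest distance is between taxon1 and taxon3.

taxon1 and taxon3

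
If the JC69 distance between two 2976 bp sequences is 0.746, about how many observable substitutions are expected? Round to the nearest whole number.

1407

Invert JC69: p = (3/4)(1 − e^(−4d/3)) = 0.75 × (1 − e^(-0.994667)) = 0.75 × (1 − 0.369847) = 0.472615.
Expected differing sites = pL ≈ 0.472615 × 2976 = 1406.50224 ≈ 1407.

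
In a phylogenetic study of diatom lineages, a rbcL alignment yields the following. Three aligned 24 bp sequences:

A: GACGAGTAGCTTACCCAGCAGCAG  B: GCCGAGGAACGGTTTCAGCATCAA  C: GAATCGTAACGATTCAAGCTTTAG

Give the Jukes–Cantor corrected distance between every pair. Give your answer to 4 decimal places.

d(A,B) = 0.6082, d(A,C) = 0.8240, d(B,C) = 0.7083

A–B: 10/24 sites differ → p ≈ 0.416667, d = −0.75 ln(1 − 0.555556) = 0.608198 ≈ 0.6082.
A–C: 12/24 sites differ → p = 0.5, d = −0.75 ln(1 − 0.666667) = 0.823960 ≈ 0.8240.
B–C: 11/24 sites differ → p ≈ 0.458333, d = −0.75 ln(1 − 0.611111) = 0.708346 ≈ 0.7083.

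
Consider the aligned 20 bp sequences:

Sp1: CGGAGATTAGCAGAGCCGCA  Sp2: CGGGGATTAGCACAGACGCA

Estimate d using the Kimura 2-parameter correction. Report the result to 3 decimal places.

0.167

Of 20 sites, 1 differences are transitions and 2 are transversions, so P = 1/20 = 0.05 and Q = 2/20 = 0.1.
Under the Kimura two-parameter model, d = −½ ln(1 − 2P − Q) − ¼ ln(1 − 2Q).
1 − 2P − Q = 0.8, giving −½ ln(0.8) = 0.111572.
1 − 2Q = 0.8, giving −¼ ln(0.8) = 0.055786.
d = 0.111572 + 0.055786 = 0.167358.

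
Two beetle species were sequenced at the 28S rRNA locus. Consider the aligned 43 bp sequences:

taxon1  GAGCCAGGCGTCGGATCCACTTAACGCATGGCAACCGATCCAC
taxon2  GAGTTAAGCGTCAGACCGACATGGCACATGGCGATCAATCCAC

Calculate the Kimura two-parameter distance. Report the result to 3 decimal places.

Of 43 sites, 11 differences are transitions and 2 are transversions, so P = 11/43 ≈ 0.255814 and Q = 2/43 ≈ 0.046512.
Under the Kimura two-parameter model, d = −½ ln(1 − 2P − Q) − ¼ ln(1 − 2Q).
1 − 2P − Q = 0.44186, giving −½ ln(0.44186) = 0.408381.
1 − 2Q = 0.906976, giving −¼ ln(0.906976) = 0.024410.
d = 0.408381 + 0.024410 = 0.432791.

0.433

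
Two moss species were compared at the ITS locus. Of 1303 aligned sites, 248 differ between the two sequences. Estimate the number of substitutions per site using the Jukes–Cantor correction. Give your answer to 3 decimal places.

p = 248/1303 ≈ 0.19033.
d = −(3/4) ln(1 − 4p/3) = −0.75 ln(1 − 0.253773) = −0.75 ln(0.746227)
  = −0.75 × (-0.292725) = 0.219544 substitutions/site.

0.220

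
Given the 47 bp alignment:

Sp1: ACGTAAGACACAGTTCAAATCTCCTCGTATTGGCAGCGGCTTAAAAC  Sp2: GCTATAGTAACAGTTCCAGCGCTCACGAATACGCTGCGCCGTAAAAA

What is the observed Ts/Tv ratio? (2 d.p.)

Transitions are A↔G and C↔T; transversions are all other mismatches.
Transitions: 5. Transversions: 15.
R = 5/15 = 0.333333… ≈ 0.33 (to 2 d.p.).

0.33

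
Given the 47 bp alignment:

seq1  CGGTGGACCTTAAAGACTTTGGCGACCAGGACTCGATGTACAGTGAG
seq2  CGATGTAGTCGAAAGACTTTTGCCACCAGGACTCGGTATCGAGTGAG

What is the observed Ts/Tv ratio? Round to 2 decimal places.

0.71

Transitions are A↔G and C↔T; transversions are all other mismatches.
Transitions: 5. Transversions: 7.
R = 5/7 = 0.714285… ≈ 0.71 (to 2 d.p.).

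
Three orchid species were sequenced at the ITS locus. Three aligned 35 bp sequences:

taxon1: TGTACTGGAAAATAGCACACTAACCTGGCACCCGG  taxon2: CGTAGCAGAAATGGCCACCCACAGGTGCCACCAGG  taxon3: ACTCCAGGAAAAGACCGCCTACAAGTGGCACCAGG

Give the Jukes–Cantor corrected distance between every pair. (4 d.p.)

taxon1–taxon2: 15/35 sites differ → p ≈ 0.428571, d = −0.75 ln(1 − 0.571428) = 0.635472 ≈ 0.6355.
taxon1–taxon3: 14/35 sites differ → p = 0.4, d = −0.75 ln(1 − 0.533333) = 0.571605 ≈ 0.5716.
taxon2–taxon3: 12/35 sites differ → p ≈ 0.342857, d = −0.75 ln(1 − 0.457143) = 0.458182 ≈ 0.4582.

d(taxon1,taxon2) = 0.6355, d(taxon1,taxon3) = 0.5716, d(taxon2,taxon3) = 0.4582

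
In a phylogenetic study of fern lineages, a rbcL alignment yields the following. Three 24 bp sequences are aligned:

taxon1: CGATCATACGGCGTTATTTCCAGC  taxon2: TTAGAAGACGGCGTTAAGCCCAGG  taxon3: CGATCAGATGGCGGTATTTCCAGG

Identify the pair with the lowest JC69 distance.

taxon1–taxon2: 9/24 differ, p = 0.375, d = 0.520.
taxon1–taxon3: 4/24 differ, p = 0.167, d = 0.188.
taxon2–taxon3: 9/24 differ, p = 0.375, d = 0.520.
The smallest distance is between taxon1 and taxon3.

taxon1 and taxon3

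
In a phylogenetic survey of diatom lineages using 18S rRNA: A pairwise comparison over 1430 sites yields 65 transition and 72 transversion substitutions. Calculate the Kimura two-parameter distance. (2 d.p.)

0.10

P = 65/1430 ≈ 0.045455 and Q = 72/1430 ≈ 0.05035.
Under the Kimura two-parameter model, d = −½ ln(1 − 2P − Q) − ¼ ln(1 − 2Q).
1 − 2P − Q = 0.85874, giving −½ ln(0.85874) = 0.076145.
1 − 2Q = 0.8993, giving −¼ ln(0.8993) = 0.026535.
d = 0.076145 + 0.026535 = 0.102680.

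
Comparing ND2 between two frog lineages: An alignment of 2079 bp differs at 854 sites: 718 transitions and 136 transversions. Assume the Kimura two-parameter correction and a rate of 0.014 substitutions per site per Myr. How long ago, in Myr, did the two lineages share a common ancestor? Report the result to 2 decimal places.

P = 718/2079 ≈ 0.345358 and Q = 136/2079 ≈ 0.065416.
Under the Kimura two-parameter model, d = −½ ln(1 − 2P − Q) − ¼ ln(1 − 2Q).
1 − 2P − Q = 0.243868, giving −½ ln(0.243868) = 0.705564.
1 − 2Q = 0.869168, giving −¼ ln(0.869168) = 0.035055.
d = 0.705564 + 0.035055 = 0.740619.
Under a molecular clock d = 2μt, so t = d/(2μ) = 0.740619 / (2 × 0.014) = 26.45 Myr.

26.45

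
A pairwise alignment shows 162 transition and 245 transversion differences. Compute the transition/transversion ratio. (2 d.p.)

R = 162/245 = 0.661224… ≈ 0.66 (to 2 d.p.).

0.66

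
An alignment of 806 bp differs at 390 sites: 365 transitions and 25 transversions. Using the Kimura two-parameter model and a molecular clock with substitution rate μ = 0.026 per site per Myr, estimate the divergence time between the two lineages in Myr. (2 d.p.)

P = 365/806 ≈ 0.452854 and Q = 25/806 ≈ 0.031017.
Under the Kimura two-parameter model, d = −½ ln(1 − 2P − Q) − ¼ ln(1 − 2Q).
1 − 2P − Q = 0.063275, giving −½ ln(0.063275) = 1.380132.
1 − 2Q = 0.937966, giving −¼ ln(0.937966) = 0.016010.
d = 1.380132 + 0.016010 = 1.396142.
Under a molecular clock d = 2μt, so t = d/(2μ) = 1.396142 / (2 × 0.026) = 26.85 Myr.

26.85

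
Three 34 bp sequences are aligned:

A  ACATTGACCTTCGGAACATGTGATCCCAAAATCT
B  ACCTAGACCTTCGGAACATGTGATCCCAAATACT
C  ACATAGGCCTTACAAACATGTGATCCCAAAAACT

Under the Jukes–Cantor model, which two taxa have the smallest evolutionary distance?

A and B

A–B: 4/34 differ, p = 0.118, d = 0.128.
A–C: 6/34 differ, p = 0.176, d = 0.201.
B–C: 6/34 differ, p = 0.176, d = 0.201.
The smallest distance is between A and B.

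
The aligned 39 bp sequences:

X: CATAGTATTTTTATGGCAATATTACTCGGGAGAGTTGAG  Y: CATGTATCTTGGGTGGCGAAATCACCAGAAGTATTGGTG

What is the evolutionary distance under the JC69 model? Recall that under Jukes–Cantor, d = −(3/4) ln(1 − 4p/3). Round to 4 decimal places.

The sequences differ at 20 of 39 sites, so p = 20/39 ≈ 0.512821.
d = −(3/4) ln(1 − 4p/3) = −0.75 ln(1 − 0.683761) = −0.75 ln(0.316239)
  = −0.75 × (-1.151257) = 0.863443 substitutions/site.

0.8634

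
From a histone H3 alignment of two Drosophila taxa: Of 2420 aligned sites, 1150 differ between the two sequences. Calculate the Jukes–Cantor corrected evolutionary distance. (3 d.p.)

0.753

p = 1150/2420 ≈ 0.475207.
d = −(3/4) ln(1 − 4p/3) = −0.75 ln(1 − 0.633609) = −0.75 ln(0.366391)
  = −0.75 × (-1.004054) = 0.753041 substitutions/site.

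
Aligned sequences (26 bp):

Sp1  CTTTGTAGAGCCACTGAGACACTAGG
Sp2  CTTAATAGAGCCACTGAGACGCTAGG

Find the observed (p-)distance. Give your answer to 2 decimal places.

0.12

The sequences differ at 3 of 26 positions (sites 4, 5, 21).
p = 3/26 = 0.115384… ≈ 0.12 (to 2 d.p.).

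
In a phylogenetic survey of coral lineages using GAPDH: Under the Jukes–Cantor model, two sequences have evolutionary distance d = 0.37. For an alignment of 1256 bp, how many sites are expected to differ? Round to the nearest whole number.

Invert JC69: p = (3/4)(1 − e^(−4d/3)) = 0.75 × (1 − e^(-0.493333)) = 0.75 × (1 − 0.610588) = 0.292059.
Expected differing sites = pL ≈ 0.292059 × 1256 = 366.826104 ≈ 367.

367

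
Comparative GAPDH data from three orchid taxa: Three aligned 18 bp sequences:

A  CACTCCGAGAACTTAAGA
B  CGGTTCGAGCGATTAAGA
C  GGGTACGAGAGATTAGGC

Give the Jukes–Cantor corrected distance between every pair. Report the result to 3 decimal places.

A–B: 6/18 sites differ → p ≈ 0.333333, d = −0.75 ln(1 − 0.444444) = 0.440839 ≈ 0.441.
A–C: 8/18 sites differ → p ≈ 0.444444, d = −0.75 ln(1 − 0.592592) = 0.673455 ≈ 0.673.
B–C: 5/18 sites differ → p ≈ 0.277778, d = −0.75 ln(1 − 0.370371) = 0.346968 ≈ 0.347.

d(A,B) = 0.441, d(A,C) = 0.673, d(B,C) = 0.347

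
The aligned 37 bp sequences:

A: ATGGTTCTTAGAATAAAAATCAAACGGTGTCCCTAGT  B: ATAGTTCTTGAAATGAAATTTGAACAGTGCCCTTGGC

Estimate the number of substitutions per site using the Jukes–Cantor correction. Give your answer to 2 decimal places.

0.42

The sequences differ at 12 of 37 sites, so p = 12/37 ≈ 0.324324.
d = −(3/4) ln(1 − 4p/3) = −0.75 ln(1 − 0.432432) = −0.75 ln(0.567568)
  = −0.75 × (-0.566395) = 0.424796 substitutions/site.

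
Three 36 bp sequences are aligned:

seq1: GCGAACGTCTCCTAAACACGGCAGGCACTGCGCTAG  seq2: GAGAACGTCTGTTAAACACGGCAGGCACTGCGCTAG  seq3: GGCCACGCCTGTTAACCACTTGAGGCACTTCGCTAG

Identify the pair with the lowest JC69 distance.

seq1–seq2: 3/36 differ, p = 0.083, d = 0.088.
seq1–seq3: 11/36 differ, p = 0.306, d = 0.392.
seq2–seq3: 9/36 differ, p = 0.250, d = 0.304.
The smallest distance is between seq1 and seq2.

seq1 and seq2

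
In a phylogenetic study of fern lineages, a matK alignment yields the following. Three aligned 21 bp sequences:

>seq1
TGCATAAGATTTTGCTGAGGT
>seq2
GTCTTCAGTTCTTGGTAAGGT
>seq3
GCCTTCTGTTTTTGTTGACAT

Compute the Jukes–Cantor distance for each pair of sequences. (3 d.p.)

d(seq1,seq2) = 0.532, d(seq1,seq3) = 0.635, d(seq2,seq3) = 0.441

seq1–seq2: 8/21 sites differ → p ≈ 0.380952, d = −0.75 ln(1 − 0.507936) = 0.531860 ≈ 0.532.
seq1–seq3: 9/21 sites differ → p ≈ 0.428571, d = −0.75 ln(1 − 0.571428) = 0.635472 ≈ 0.635.
seq2–seq3: 7/21 sites differ → p ≈ 0.333333, d = −0.75 ln(1 − 0.444444) = 0.440839 ≈ 0.441.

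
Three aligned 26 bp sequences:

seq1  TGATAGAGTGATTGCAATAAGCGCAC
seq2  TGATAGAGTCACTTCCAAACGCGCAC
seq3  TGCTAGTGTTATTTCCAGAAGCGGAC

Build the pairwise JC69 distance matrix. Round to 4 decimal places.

d(seq1,seq2) = 0.2758, d(seq1,seq3) = 0.3335, d(seq2,seq3) = 0.3335

seq1–seq2: 6/26 sites differ → p ≈ 0.230769, d = −0.75 ln(1 − 0.307692) = 0.275793 ≈ 0.2758.
seq1–seq3: 7/26 sites differ → p ≈ 0.269231, d = −0.75 ln(1 − 0.358975) = 0.333515 ≈ 0.3335.
seq2–seq3: 7/26 sites differ → p ≈ 0.269231, d = −0.75 ln(1 − 0.358975) = 0.333515 ≈ 0.3335.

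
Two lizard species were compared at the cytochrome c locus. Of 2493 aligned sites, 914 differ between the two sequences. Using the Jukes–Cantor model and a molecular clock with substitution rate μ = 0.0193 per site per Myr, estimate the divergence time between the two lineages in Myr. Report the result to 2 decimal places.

p = 914/2493 ≈ 0.366627.
d = −(3/4) ln(1 − 4p/3) = −0.75 ln(1 − 0.488836) = −0.75 ln(0.511164)
  = −0.75 × (-0.671065) = 0.503299 substitutions/site.
Under a molecular clock d = 2μt, so t = d/(2μ) = 0.503299 / (2 × 0.0193) = 13.04 Myr.

13.04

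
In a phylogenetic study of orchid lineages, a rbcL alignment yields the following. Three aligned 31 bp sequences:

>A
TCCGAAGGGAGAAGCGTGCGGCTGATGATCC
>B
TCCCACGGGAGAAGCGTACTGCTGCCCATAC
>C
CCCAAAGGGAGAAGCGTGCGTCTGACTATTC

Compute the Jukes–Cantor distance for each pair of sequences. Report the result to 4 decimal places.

A–B: 8/31 sites differ → p ≈ 0.258065, d = −0.75 ln(1 − 0.344087) = 0.316295 ≈ 0.3163.
A–C: 6/31 sites differ → p ≈ 0.193548, d = −0.75 ln(1 − 0.258064) = 0.223869 ≈ 0.2239.
B–C: 9/31 sites differ → p ≈ 0.290323, d = −0.75 ln(1 − 0.387097) = 0.367161 ≈ 0.3672.

d(A,B) = 0.3163, d(A,C) = 0.2239, d(B,C) = 0.3672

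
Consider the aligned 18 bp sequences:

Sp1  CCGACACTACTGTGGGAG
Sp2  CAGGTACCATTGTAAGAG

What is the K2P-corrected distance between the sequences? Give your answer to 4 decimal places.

Of 18 sites, 6 differences are transitions and 1 are transversions, so P = 6/18 ≈ 0.333333 and Q = 1/18 ≈ 0.055556.
Under the Kimura two-parameter model, d = −½ ln(1 − 2P − Q) − ¼ ln(1 − 2Q).
1 − 2P − Q = 0.277778, giving −½ ln(0.277778) = 0.640467.
1 − 2Q = 0.888888, giving −¼ ln(0.888888) = 0.029446.
d = 0.640467 + 0.029446 = 0.669913.

0.6699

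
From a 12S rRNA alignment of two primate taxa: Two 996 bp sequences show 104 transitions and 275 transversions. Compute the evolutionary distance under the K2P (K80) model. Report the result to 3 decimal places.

P = 104/996 ≈ 0.104418 and Q = 275/996 ≈ 0.276104.
Under the Kimura two-parameter model, d = −½ ln(1 − 2P − Q) − ¼ ln(1 − 2Q).
1 − 2P − Q = 0.51506, giving −½ ln(0.51506) = 0.331736.
1 − 2Q = 0.447792, giving −¼ ln(0.447792) = 0.200857.
d = 0.331736 + 0.200857 = 0.532593.

0.533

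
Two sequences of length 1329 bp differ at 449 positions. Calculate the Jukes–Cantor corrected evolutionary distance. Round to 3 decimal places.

p = 449/1329 ≈ 0.337848.
d = −(3/4) ln(1 − 4p/3) = −0.75 ln(1 − 0.450464) = −0.75 ln(0.549536)
  = −0.75 × (-0.598681) = 0.449011 substitutions/site.

0.449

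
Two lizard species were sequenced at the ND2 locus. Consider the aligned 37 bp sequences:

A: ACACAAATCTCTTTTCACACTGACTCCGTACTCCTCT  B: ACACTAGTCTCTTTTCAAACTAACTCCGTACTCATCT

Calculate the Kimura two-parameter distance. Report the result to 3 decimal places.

0.149

Of 37 sites, 2 differences are transitions and 3 are transversions, so P = 2/37 ≈ 0.054054 and Q = 3/37 ≈ 0.081081.
Under the Kimura two-parameter model, d = −½ ln(1 − 2P − Q) − ¼ ln(1 − 2Q).
1 − 2P − Q = 0.810811, giving −½ ln(0.810811) = 0.104860.
1 − 2Q = 0.837838, giving −¼ ln(0.837838) = 0.044233.
d = 0.104860 + 0.044233 = 0.149093.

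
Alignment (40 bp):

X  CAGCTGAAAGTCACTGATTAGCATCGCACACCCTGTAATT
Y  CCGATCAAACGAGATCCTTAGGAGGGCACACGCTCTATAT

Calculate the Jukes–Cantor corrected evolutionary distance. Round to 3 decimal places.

0.627

The sequences differ at 17 of 40 sites, so p = 17/40 = 0.425.
d = −(3/4) ln(1 − 4p/3) = −0.75 ln(1 − 0.566667) = −0.75 ln(0.433333)
  = −0.75 × (-0.836249) = 0.627187 substitutions/site.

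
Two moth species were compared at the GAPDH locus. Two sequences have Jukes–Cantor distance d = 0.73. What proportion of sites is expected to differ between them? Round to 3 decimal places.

0.467

p = (3/4)(1 − e^(−4d/3)) = 0.75 × (1 − e^(-0.973333)) = 0.75 × (1 − 0.377822) = 0.466634.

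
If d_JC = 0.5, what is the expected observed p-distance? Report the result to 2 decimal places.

0.36

p = (3/4)(1 − e^(−4d/3)) = 0.75 × (1 − e^(-0.666667)) = 0.75 × (1 − 0.513417) = 0.364937.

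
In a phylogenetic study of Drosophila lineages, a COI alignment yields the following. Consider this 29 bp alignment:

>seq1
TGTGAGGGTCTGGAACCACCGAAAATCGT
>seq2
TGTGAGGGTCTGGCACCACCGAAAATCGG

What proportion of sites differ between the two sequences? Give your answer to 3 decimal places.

The sequences differ at 2 of 29 positions (sites 14, 29).
p = 2/29 = 0.068965… ≈ 0.069 (to 3 d.p.).

0.069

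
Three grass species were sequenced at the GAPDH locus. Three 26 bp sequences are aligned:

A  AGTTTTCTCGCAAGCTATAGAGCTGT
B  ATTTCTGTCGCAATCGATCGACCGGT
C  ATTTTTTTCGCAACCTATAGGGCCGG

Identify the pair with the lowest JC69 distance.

A and C

A–B: 8/26 differ, p = 0.308, d = 0.396.
A–C: 6/26 differ, p = 0.231, d = 0.276.
B–C: 9/26 differ, p = 0.346, d = 0.464.
The smallest distance is between A and C.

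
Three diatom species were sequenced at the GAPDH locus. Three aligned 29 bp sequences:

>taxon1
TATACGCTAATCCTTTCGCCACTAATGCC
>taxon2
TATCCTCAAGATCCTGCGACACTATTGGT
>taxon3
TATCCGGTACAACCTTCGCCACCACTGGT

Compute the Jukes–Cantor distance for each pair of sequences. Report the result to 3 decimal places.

d(taxon1,taxon2) = 0.602, d(taxon1,taxon3) = 0.462, d(taxon2,taxon3) = 0.401

taxon1–taxon2: 12/29 sites differ → p ≈ 0.413793, d = −0.75 ln(1 − 0.551724) = 0.601760 ≈ 0.602.
taxon1–taxon3: 10/29 sites differ → p ≈ 0.344828, d = −0.75 ln(1 − 0.459771) = 0.461822 ≈ 0.462.
taxon2–taxon3: 9/29 sites differ → p ≈ 0.310345, d = −0.75 ln(1 − 0.413793) = 0.400562 ≈ 0.401.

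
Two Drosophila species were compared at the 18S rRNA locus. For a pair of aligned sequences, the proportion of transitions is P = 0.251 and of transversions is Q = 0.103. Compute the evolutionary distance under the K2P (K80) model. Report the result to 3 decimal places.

Under the Kimura two-parameter model, d = −½ ln(1 − 2P − Q) − ¼ ln(1 − 2Q).
1 − 2P − Q = 0.395, giving −½ ln(0.395) = 0.464435.
1 − 2Q = 0.794, giving −¼ ln(0.794) = 0.057668.
d = 0.464435 + 0.057668 = 0.522103.

0.522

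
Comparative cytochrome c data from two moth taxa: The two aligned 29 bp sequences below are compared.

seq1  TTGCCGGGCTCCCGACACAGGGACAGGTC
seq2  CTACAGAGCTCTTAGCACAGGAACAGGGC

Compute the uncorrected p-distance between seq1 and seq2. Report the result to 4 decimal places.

The sequences differ at 10 of 29 positions (sites 1, 3, 5, 7, 12, 13, 14, 15, 22, 28).
p = 10/29 = 0.344827… ≈ 0.3448 (to 4 d.p.).

0.3448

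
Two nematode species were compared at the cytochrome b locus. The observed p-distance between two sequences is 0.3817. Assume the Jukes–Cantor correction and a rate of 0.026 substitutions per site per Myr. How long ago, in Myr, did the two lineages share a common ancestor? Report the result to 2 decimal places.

10.26

d = −(3/4) ln(1 − 4p/3) = −0.75 ln(1 − 0.508933) = −0.75 ln(0.491067)
  = −0.75 × (-0.711175) = 0.533381 substitutions/site.
Under a molecular clock d = 2μt, so t = d/(2μ) = 0.533381 / (2 × 0.026) = 10.26 Myr.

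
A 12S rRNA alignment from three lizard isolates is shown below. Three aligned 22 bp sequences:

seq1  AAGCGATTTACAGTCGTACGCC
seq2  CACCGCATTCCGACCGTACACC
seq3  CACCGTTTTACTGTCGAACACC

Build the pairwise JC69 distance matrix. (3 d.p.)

seq1–seq2: 9/22 sites differ → p ≈ 0.409091, d = −0.75 ln(1 − 0.545455) = 0.591344 ≈ 0.591.
seq1–seq3: 6/22 sites differ → p ≈ 0.272727, d = −0.75 ln(1 − 0.363636) = 0.338988 ≈ 0.339.
seq2–seq3: 7/22 sites differ → p ≈ 0.318182, d = −0.75 ln(1 − 0.424243) = 0.414052 ≈ 0.414.

d(seq1,seq2) = 0.591, d(seq1,seq3) = 0.339, d(seq2,seq3) = 0.414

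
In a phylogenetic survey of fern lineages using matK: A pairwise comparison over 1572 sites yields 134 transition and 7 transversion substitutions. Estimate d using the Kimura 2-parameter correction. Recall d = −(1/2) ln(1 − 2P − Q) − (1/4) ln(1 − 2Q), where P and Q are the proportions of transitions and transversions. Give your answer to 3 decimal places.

0.098

P = 134/1572 ≈ 0.085242 and Q = 7/1572 ≈ 0.004453.
Under the Kimura two-parameter model, d = −½ ln(1 − 2P − Q) − ¼ ln(1 − 2Q).
1 − 2P − Q = 0.825063, giving −½ ln(0.825063) = 0.096148.
1 − 2Q = 0.991094, giving −¼ ln(0.991094) = 0.002236.
d = 0.096148 + 0.002236 = 0.098384.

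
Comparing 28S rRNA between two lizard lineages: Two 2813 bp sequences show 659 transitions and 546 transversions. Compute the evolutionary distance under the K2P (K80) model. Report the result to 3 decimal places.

0.666

P = 659/2813 ≈ 0.234269 and Q = 546/2813 ≈ 0.194099.
Under the Kimura two-parameter model, d = −½ ln(1 − 2P − Q) − ¼ ln(1 − 2Q).
1 − 2P − Q = 0.337363, giving −½ ln(0.337363) = 0.543298.
1 − 2Q = 0.611802, giving −¼ ln(0.611802) = 0.122837.
d = 0.543298 + 0.122837 = 0.666135.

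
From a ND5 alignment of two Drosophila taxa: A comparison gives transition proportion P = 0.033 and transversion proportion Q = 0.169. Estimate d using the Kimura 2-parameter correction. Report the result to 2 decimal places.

Under the Kimura two-parameter model, d = −½ ln(1 − 2P − Q) − ¼ ln(1 − 2Q).
1 − 2P − Q = 0.765, giving −½ ln(0.765) = 0.133940.
1 − 2Q = 0.662, giving −¼ ln(0.662) = 0.103122.
d = 0.133940 + 0.103122 = 0.237062.

0.24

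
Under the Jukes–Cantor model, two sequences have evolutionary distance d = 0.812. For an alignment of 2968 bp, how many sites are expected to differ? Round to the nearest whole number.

1472

Invert JC69: p = (3/4)(1 − e^(−4d/3)) = 0.75 × (1 − e^(-1.082667)) = 0.75 × (1 − 0.338691) = 0.495982.
Expected differing sites = pL ≈ 0.495982 × 2968 = 1472.074576 ≈ 1472.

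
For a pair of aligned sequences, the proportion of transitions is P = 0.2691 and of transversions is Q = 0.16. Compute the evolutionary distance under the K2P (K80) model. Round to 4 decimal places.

Under the Kimura two-parameter model, d = −½ ln(1 − 2P − Q) − ¼ ln(1 − 2Q).
1 − 2P − Q = 0.3018, giving −½ ln(0.3018) = 0.598995.
1 − 2Q = 0.68, giving −¼ ln(0.68) = 0.096416.
d = 0.598995 + 0.096416 = 0.695411.

0.6954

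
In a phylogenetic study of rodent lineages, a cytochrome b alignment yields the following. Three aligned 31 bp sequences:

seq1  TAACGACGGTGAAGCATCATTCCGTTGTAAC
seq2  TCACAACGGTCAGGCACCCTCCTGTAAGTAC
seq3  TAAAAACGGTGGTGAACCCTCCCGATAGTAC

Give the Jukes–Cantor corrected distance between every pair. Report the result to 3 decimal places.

seq1–seq2: 12/31 sites differ → p ≈ 0.387097, d = −0.75 ln(1 − 0.516129) = 0.544453 ≈ 0.544.
seq1–seq3: 12/31 sites differ → p ≈ 0.387097, d = −0.75 ln(1 − 0.516129) = 0.544453 ≈ 0.544.
seq2–seq3: 9/31 sites differ → p ≈ 0.290323, d = −0.75 ln(1 − 0.387097) = 0.367161 ≈ 0.367.

d(seq1,seq2) = 0.544, d(seq1,seq3) = 0.544, d(seq2,seq3) = 0.367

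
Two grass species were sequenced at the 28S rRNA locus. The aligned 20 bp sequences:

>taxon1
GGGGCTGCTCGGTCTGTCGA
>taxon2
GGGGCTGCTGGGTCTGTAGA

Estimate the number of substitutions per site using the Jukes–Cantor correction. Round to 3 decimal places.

0.107

The sequences differ at 2 of 20 sites (10, 18), so p = 2/20 = 0.1.
d = −(3/4) ln(1 − 4p/3) = −0.75 ln(1 − 0.133333) = −0.75 ln(0.866667)
  = −0.75 × (-0.143100) = 0.107325 substitutions/site.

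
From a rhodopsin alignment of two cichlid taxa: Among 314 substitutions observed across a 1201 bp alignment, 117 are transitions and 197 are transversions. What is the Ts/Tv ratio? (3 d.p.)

0.594

R = 117/197 = 0.593908… ≈ 0.594 (to 3 d.p.).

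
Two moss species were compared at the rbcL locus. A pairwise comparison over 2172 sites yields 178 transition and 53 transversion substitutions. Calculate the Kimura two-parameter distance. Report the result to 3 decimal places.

P = 178/2172 ≈ 0.081952 and Q = 53/2172 ≈ 0.024401.
Under the Kimura two-parameter model, d = −½ ln(1 − 2P − Q) − ¼ ln(1 − 2Q).
1 − 2P − Q = 0.811695, giving −½ ln(0.811695) = 0.104315.
1 − 2Q = 0.951198, giving −¼ ln(0.951198) = 0.012508.
d = 0.104315 + 0.012508 = 0.116823.

0.117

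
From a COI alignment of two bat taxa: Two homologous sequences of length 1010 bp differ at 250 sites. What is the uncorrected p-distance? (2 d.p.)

0.25

p = 250/1010 = 0.247524… ≈ 0.25 (to 2 d.p.).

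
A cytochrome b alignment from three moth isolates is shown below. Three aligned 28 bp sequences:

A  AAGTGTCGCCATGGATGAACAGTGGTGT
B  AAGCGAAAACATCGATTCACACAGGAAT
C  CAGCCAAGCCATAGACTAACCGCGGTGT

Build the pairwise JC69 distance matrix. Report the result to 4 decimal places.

A–B: 12/28 sites differ → p ≈ 0.428571, d = −0.75 ln(1 − 0.571428) = 0.635472 ≈ 0.6355.
A–C: 10/28 sites differ → p ≈ 0.357143, d = −0.75 ln(1 − 0.476191) = 0.484971 ≈ 0.4850.
B–C: 12/28 sites differ → p ≈ 0.428571, d = −0.75 ln(1 − 0.571428) = 0.635472 ≈ 0.6355.

d(A,B) = 0.6355, d(A,C) = 0.4850, d(B,C) = 0.6355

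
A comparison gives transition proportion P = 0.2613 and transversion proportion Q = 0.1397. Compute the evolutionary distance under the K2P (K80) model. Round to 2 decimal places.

Under the Kimura two-parameter model, d = −½ ln(1 − 2P − Q) − ¼ ln(1 − 2Q).
1 − 2P − Q = 0.3377, giving −½ ln(0.3377) = 0.542799.
1 − 2Q = 0.7206, giving −¼ ln(0.7206) = 0.081918.
d = 0.542799 + 0.081918 = 0.624717.

0.62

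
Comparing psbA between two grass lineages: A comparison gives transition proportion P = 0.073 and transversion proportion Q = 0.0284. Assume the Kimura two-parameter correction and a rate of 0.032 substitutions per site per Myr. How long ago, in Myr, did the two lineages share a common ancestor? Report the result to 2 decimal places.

Under the Kimura two-parameter model, d = −½ ln(1 − 2P − Q) − ¼ ln(1 − 2Q).
1 − 2P − Q = 0.8256, giving −½ ln(0.8256) = 0.095822.
1 − 2Q = 0.9432, giving −¼ ln(0.9432) = 0.014619.
d = 0.095822 + 0.014619 = 0.110441.
Under a molecular clock d = 2μt, so t = d/(2μ) = 0.110441 / (2 × 0.032) = 1.73 Myr.

1.73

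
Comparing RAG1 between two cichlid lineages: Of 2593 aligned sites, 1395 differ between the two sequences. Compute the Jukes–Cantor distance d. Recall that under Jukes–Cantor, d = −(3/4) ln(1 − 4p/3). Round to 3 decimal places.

0.948

p = 1395/2593 ≈ 0.537987.
d = −(3/4) ln(1 − 4p/3) = −0.75 ln(1 − 0.717316) = −0.75 ln(0.282684)
  = −0.75 × (-1.263426) = 0.947570 substitutions/site.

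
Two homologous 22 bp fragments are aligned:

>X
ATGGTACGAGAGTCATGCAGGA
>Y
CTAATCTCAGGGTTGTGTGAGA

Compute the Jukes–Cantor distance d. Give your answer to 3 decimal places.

The sequences differ at 12 of 22 sites, so p = 12/22 ≈ 0.545455.
d = −(3/4) ln(1 − 4p/3) = −0.75 ln(1 − 0.727273) = −0.75 ln(0.272727)
  = −0.75 × (-1.299284) = 0.974463 substitutions/site.

0.974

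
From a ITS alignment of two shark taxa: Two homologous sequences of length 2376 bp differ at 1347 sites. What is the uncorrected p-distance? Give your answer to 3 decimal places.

p = 1347/2376 = 0.566919… ≈ 0.567 (to 3 d.p.).

0.567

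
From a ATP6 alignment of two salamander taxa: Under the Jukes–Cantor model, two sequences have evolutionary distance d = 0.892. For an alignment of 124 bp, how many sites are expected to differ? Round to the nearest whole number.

Invert JC69: p = (3/4)(1 − e^(−4d/3)) = 0.75 × (1 − e^(-1.189333)) = 0.75 × (1 − 0.304424) = 0.521682.
Expected differing sites = pL ≈ 0.521682 × 124 = 64.688568 ≈ 65.

65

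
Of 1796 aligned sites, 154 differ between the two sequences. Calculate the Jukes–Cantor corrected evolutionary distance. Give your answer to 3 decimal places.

p = 154/1796 ≈ 0.085746.
d = −(3/4) ln(1 − 4p/3) = −0.75 ln(1 − 0.114328) = −0.75 ln(0.885672)
  = −0.75 × (-0.121409) = 0.091057 substitutions/site.

0.091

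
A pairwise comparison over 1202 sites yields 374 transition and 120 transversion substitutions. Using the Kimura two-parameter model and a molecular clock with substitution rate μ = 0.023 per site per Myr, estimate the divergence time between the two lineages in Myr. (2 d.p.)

P = 374/1202 ≈ 0.311148 and Q = 120/1202 ≈ 0.099834.
Under the Kimura two-parameter model, d = −½ ln(1 − 2P − Q) − ¼ ln(1 − 2Q).
1 − 2P − Q = 0.27787, giving −½ ln(0.27787) = 0.640301.
1 − 2Q = 0.800332, giving −¼ ln(0.800332) = 0.055682.
d = 0.640301 + 0.055682 = 0.695983.
Under a molecular clock d = 2μt, so t = d/(2μ) = 0.695983 / (2 × 0.023) = 15.13 Myr.

15.13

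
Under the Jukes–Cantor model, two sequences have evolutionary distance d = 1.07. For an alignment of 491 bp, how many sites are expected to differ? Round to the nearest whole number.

Invert JC69: p = (3/4)(1 − e^(−4d/3)) = 0.75 × (1 − e^(-1.426667)) = 0.75 × (1 − 0.240108) = 0.569919.
Expected differing sites = pL ≈ 0.569919 × 491 = 279.830229 ≈ 280.

280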